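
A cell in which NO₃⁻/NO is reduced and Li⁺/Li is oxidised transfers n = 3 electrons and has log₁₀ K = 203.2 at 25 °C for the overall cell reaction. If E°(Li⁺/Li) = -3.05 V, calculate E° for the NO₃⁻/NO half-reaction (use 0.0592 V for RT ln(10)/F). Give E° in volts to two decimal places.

E°cell = (0.0592/n)·log K = (0.0592/3)(203.2) = +4.010 V.
Since NO₃⁻/NO is the cathode and Li⁺/Li the anode, E°cell = E°(NO₃⁻/NO) − E°(Li⁺/Li).
So E°(NO₃⁻/NO) = E°cell + E°(Li⁺/Li) = +4.010 + (-3.05) = +0.96 V.

+0.96 V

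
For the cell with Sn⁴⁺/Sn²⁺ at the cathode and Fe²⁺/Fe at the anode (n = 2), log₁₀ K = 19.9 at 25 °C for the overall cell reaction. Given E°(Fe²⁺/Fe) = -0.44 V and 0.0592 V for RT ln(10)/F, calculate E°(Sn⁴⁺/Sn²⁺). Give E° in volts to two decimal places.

E°cell = (0.0592/n)·log K = (0.0592/2)(19.9) = +0.589 V.
Since Sn⁴⁺/Sn²⁺ is the cathode and Fe²⁺/Fe the anode, E°cell = E°(Sn⁴⁺/Sn²⁺) − E°(Fe²⁺/Fe).
So E°(Sn⁴⁺/Sn²⁺) = E°cell + E°(Fe²⁺/Fe) = +0.589 + (-0.44) = +0.15 V.

+0.15 V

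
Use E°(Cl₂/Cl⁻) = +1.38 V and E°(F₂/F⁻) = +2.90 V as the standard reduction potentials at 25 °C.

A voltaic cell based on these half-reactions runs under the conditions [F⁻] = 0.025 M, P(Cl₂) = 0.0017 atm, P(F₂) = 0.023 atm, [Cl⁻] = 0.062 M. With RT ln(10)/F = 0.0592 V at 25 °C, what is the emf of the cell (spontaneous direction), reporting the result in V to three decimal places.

+1.577 V

F₂/F⁻ is the cathode (higher E°), Cl₂/Cl⁻ the anode: E°cell = +2.90 − (+1.38) = +1.52 V, n = 2.
Overall: F₂(g) + 2 Cl⁻(aq) → 2 F⁻(aq) + Cl₂(g)
Q = [F⁻]^2·P(Cl₂) / (P(F₂)·[Cl⁻]^2); log Q = -1.920.
E = E° − (0.0592/n) log Q = +1.52 − (0.0592/2)(-1.920) = +1.577 V.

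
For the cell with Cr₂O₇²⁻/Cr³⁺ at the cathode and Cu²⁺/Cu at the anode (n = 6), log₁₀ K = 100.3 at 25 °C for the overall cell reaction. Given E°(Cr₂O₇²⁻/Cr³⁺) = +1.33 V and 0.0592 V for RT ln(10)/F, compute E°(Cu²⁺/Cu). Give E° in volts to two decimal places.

E°cell = (0.0592/n)·log K = (0.0592/6)(100.3) = +0.990 V.
Since Cr₂O₇²⁻/Cr³⁺ is the cathode and Cu²⁺/Cu the anode, E°cell = E°(Cr₂O₇²⁻/Cr³⁺) − E°(Cu²⁺/Cu).
So E°(Cu²⁺/Cu) = E°(Cr₂O₇²⁻/Cr³⁺) − E°cell = (+1.33) − (+0.990) = +0.34 V.

+0.34 V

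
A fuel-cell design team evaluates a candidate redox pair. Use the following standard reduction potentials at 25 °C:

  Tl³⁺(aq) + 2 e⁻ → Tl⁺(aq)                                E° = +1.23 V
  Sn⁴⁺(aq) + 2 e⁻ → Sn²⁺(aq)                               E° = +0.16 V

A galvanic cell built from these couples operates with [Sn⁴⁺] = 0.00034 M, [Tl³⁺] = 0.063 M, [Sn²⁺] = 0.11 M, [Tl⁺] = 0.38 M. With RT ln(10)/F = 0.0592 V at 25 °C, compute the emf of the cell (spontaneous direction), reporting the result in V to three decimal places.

Tl³⁺/Tl⁺ is the cathode (higher E°), Sn⁴⁺/Sn²⁺ the anode: E°cell = +1.23 − (+0.16) = +1.07 V, n = 2.
Overall: Tl³⁺(aq) + Sn²⁺(aq) → Tl⁺(aq) + Sn⁴⁺(aq)
Q = [Tl⁺]·[Sn⁴⁺] / ([Tl³⁺]·[Sn²⁺]); log Q = -1.729.
E = E° − (0.0592/n) log Q = +1.07 − (0.0592/2)(-1.729) = +1.121 V.

+1.121 V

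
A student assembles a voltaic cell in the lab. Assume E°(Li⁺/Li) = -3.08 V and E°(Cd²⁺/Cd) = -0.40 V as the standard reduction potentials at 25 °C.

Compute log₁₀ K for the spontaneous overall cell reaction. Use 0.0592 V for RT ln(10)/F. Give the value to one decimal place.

Cathode: Cd²⁺/Cd; anode: Li⁺/Li. E°cell = +2.68 V, n = 2.
log K = nE°cell / 0.0592 = (2)(+2.68) / 0.0592 = 90.5.

90.5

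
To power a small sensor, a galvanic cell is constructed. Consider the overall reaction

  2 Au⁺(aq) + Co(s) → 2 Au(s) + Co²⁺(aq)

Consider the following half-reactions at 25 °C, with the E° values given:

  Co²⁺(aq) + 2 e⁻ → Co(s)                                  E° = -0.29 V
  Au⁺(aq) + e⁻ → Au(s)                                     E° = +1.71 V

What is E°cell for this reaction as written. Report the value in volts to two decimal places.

+2.00 V

The Au⁺/Au couple has the higher reduction potential, so it is the cathode; Co²⁺/Co is oxidised at the anode.
E°cell = E°(cathode) − E°(anode) = (+1.71) − (-0.29) = +2.00 V.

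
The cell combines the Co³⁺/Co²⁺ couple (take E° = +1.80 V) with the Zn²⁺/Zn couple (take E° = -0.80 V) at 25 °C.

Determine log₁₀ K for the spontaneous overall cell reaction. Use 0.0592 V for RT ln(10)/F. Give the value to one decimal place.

Cathode: Co³⁺/Co²⁺; anode: Zn²⁺/Zn. E°cell = +2.60 V, n = 2.
log K = nE°cell / 0.0592 = (2)(+2.60) / 0.0592 = 87.8.

87.8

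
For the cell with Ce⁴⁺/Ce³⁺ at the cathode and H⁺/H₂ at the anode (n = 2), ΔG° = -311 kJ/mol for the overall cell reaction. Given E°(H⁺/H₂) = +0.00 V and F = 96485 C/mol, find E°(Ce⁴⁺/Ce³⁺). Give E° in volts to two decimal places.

+1.61 V

E°cell = −ΔG°/(nF) = −(-311×10³)/((2)(96485)) = +1.612 V.
Since Ce⁴⁺/Ce³⁺ is the cathode and H⁺/H₂ the anode, E°cell = E°(Ce⁴⁺/Ce³⁺) − E°(H⁺/H₂).
So E°(Ce⁴⁺/Ce³⁺) = E°cell + E°(H⁺/H₂) = +1.612 + (+0.00) = +1.61 V.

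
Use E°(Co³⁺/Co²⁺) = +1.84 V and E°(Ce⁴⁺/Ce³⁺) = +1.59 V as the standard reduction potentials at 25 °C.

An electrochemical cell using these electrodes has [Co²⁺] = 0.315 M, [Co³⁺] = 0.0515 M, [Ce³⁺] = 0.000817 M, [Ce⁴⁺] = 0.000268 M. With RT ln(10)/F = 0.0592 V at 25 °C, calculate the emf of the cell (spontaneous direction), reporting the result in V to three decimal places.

+0.232 V

Co³⁺/Co²⁺ is the cathode (higher E°), Ce⁴⁺/Ce³⁺ the anode: E°cell = +1.84 − (+1.59) = +0.25 V, n = 1.
Overall: Co³⁺(aq) + Ce³⁺(aq) → Co²⁺(aq) + Ce⁴⁺(aq)
Q = [Co²⁺]·[Ce⁴⁺] / ([Co³⁺]·[Ce³⁺]); log Q = 0.302.
E = E° − (0.0592/n) log Q = +0.25 − (0.0592/1)(0.302) = +0.232 V.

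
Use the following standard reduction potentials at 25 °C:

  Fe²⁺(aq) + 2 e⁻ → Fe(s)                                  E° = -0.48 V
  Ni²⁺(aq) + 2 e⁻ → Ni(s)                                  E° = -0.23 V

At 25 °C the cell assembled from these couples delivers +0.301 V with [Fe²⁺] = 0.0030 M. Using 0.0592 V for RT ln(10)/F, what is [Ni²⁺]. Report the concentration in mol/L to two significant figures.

0.16 M

Ni²⁺/Ni is the cathode, Fe²⁺/Fe the anode: E°cell = +0.25 V, n = 2.
Overall reaction: Ni²⁺(aq) + Fe(s) → Ni(s) + Fe²⁺(aq); Q = [Fe²⁺]^1/[Ni²⁺]^1.
From E = E° − (0.0592/n) log Q: log Q = (E° − E)·n/0.0592 = (+0.25 − (+0.301))·2/0.0592 = -1.7230.
So 1·log[Ni²⁺] = 1·log(0.003) − log Q = -2.5229 − (-1.7230) = -0.7999; [Ni²⁺] = 10^(-0.7999) ≈ 0.16 M.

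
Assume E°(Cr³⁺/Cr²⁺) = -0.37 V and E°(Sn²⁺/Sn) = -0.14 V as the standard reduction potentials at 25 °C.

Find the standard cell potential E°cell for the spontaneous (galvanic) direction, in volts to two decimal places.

+0.23 V

The Sn²⁺/Sn couple has the higher reduction potential, so it is the cathode; Cr³⁺/Cr²⁺ is oxidised at the anode.
E°cell = E°(cathode) − E°(anode) = (-0.14) − (-0.37) = +0.23 V.
Since E°cell > 0, the reaction is spontaneous under standard conditions.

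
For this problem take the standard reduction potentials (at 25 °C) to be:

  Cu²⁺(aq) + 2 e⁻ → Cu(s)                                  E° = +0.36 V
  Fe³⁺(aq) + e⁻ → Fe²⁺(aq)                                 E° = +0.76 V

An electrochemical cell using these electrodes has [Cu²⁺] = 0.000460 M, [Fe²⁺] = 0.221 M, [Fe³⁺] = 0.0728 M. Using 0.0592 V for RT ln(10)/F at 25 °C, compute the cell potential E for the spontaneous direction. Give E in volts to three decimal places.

+0.470 V

Fe³⁺/Fe²⁺ is the cathode (higher E°), Cu²⁺/Cu the anode: E°cell = +0.76 − (+0.36) = +0.40 V, n = 2.
Overall: 2 Fe³⁺(aq) + Cu(s) → 2 Fe²⁺(aq) + Cu²⁺(aq)
Q = [Fe²⁺]^2·[Cu²⁺] / ([Fe³⁺]^2); log Q = -2.373.
E = E° − (0.0592/n) log Q = +0.40 − (0.0592/2)(-2.373) = +0.470 V.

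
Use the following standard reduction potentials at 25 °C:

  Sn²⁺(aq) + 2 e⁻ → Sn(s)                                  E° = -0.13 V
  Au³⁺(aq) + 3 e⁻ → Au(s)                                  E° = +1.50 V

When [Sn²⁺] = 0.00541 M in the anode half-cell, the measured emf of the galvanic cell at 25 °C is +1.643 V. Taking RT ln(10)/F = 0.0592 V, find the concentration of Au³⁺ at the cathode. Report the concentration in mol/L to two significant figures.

Au³⁺/Au is the cathode, Sn²⁺/Sn the anode: E°cell = +1.63 V, n = 6.
Overall reaction: 2 Au³⁺(aq) + 3 Sn(s) → 2 Au(s) + 3 Sn²⁺(aq); Q = [Sn²⁺]^3/[Au³⁺]^2.
From E = E° − (0.0592/n) log Q: log Q = (E° − E)·n/0.0592 = (+1.63 − (+1.643))·6/0.0592 = -1.3176.
So 2·log[Au³⁺] = 3·log(0.00541) − log Q = -6.8004 − (-1.3176) = -5.4828; log[Au³⁺] = -5.4828 / 2 = -2.7414; [Au³⁺] = 10^(-2.7414) ≈ 0.0018 M.

0.0018 M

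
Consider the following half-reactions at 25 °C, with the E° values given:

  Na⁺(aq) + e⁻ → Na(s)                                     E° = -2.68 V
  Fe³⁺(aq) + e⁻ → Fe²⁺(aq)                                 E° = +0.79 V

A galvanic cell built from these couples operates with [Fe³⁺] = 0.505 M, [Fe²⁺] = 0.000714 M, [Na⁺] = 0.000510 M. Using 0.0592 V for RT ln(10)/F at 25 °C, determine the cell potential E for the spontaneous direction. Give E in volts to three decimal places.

+3.834 V

Fe³⁺/Fe²⁺ is the cathode (higher E°), Na⁺/Na the anode: E°cell = +0.79 − (-2.68) = +3.47 V, n = 1.
Overall: Fe³⁺(aq) + Na(s) → Fe²⁺(aq) + Na⁺(aq)
Q = [Fe²⁺]·[Na⁺] / ([Fe³⁺]); log Q = -6.142.
E = E° − (0.0592/n) log Q = +3.47 − (0.0592/1)(-6.142) = +3.834 V.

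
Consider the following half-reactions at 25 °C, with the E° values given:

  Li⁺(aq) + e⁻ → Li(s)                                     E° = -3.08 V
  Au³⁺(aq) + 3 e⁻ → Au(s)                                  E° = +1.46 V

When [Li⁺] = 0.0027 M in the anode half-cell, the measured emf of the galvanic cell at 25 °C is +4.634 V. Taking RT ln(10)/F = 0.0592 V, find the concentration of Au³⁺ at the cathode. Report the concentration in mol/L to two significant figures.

Au³⁺/Au is the cathode, Li⁺/Li the anode: E°cell = +4.54 V, n = 3.
Overall reaction: Au³⁺(aq) + 3 Li(s) → Au(s) + 3 Li⁺(aq); Q = [Li⁺]^3/[Au³⁺]^1.
From E = E° − (0.0592/n) log Q: log Q = (E° − E)·n/0.0592 = (+4.54 − (+4.634))·3/0.0592 = -4.7635.
So 1·log[Au³⁺] = 3·log(0.0027) − log Q = -7.7059 − (-4.7635) = -2.9424; [Au³⁺] = 10^(-2.9424) ≈ 0.0011 M.

0.0011 M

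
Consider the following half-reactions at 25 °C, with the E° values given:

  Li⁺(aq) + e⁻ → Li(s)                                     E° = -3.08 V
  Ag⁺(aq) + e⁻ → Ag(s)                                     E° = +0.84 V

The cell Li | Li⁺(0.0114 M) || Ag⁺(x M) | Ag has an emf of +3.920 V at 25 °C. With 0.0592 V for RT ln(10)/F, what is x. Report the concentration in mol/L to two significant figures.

Ag⁺/Ag is the cathode, Li⁺/Li the anode: E°cell = +3.92 V, n = 1.
Overall reaction: Ag⁺(aq) + Li(s) → Ag(s) + Li⁺(aq); Q = [Li⁺]^1/[Ag⁺]^1.
From E = E° − (0.0592/n) log Q: log Q = (E° − E)·n/0.0592 = (+3.92 − (+3.920))·1/0.0592 = 0.0000.
So 1·log[Ag⁺] = 1·log(0.0114) − log Q = -1.9431 − (0.0000) = -1.9431; [Ag⁺] = 10^(-1.9431) ≈ 0.011 M.

0.011 M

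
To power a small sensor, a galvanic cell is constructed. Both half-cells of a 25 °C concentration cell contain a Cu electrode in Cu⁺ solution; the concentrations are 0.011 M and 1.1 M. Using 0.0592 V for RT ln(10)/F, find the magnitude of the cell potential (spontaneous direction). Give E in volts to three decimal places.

For a concentration cell E°cell = 0. The 1.1 M side is the cathode (reduction is favoured where [Cu⁺] is higher).
With n = 1, E = −(0.0592/1) log([Cu⁺]ₐₙ/[Cu⁺]꜀ₐₜ) = −(0.0592/1) log(0.011/1.1) = −(0.0592/1)(-2.000) = +0.118 V.

+0.118 V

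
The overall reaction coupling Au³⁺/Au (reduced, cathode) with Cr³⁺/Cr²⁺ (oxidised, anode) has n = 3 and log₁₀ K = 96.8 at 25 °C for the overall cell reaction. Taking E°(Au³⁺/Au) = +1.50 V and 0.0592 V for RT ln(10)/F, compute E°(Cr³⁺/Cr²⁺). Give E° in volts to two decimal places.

-0.41 V

E°cell = (0.0592/n)·log K = (0.0592/3)(96.8) = +1.910 V.
Since Au³⁺/Au is the cathode and Cr³⁺/Cr²⁺ the anode, E°cell = E°(Au³⁺/Au) − E°(Cr³⁺/Cr²⁺).
So E°(Cr³⁺/Cr²⁺) = E°(Au³⁺/Au) − E°cell = (+1.50) − (+1.910) = -0.41 V.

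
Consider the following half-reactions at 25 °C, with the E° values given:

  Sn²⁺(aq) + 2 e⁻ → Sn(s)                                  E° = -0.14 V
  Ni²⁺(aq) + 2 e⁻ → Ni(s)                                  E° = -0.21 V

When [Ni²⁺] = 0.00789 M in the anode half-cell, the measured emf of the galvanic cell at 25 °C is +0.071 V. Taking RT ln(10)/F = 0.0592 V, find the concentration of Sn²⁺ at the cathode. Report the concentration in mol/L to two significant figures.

Sn²⁺/Sn is the cathode, Ni²⁺/Ni the anode: E°cell = +0.07 V, n = 2.
Overall reaction: Sn²⁺(aq) + Ni(s) → Sn(s) + Ni²⁺(aq); Q = [Ni²⁺]^1/[Sn²⁺]^1.
From E = E° − (0.0592/n) log Q: log Q = (E° − E)·n/0.0592 = (+0.07 − (+0.071))·2/0.0592 = -0.0338.
So 1·log[Sn²⁺] = 1·log(0.00789) − log Q = -2.1029 − (-0.0338) = -2.0691; [Sn²⁺] = 10^(-2.0691) ≈ 0.0085 M.

0.0085 M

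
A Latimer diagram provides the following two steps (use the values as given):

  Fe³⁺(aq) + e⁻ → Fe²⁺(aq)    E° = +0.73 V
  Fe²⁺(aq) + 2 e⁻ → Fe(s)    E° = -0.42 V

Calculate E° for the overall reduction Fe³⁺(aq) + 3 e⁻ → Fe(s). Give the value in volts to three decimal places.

Standard free energies of sequential steps add: ΔG°₃ = ΔG°₁ + ΔG°₂, so n₃E°₃ = n₁E°₁ + n₂E°₂.
E°₃ = (1×+0.73 + 2×-0.42) / 3 = (-0.110) / 3 = -0.037 V.
E° values themselves are not directly additive — weighting by electron count is essential.

-0.037 V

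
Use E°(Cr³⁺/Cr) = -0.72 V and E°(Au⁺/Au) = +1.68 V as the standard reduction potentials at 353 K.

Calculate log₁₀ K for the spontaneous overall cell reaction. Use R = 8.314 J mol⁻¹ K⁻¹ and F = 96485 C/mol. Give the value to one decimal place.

102.8

Cathode: Au⁺/Au; anode: Cr³⁺/Cr. E°cell = (+1.68) − (-0.72) = +2.40 V, with n = 3.
ΔG° = −nFE° = −RT ln K, so ln K = nFE°/(RT) = (3)(96485)(+2.40) / ((8.314)(353)) = 236.705.
log₁₀ K = 236.705 / ln 10 = 102.8.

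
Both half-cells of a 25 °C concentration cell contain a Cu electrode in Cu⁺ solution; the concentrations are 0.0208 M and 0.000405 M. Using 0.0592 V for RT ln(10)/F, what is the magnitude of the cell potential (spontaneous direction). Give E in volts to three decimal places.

+0.101 V

For a concentration cell E°cell = 0. The 0.0208 M side is the cathode (reduction is favoured where [Cu⁺] is higher).
With n = 1, E = −(0.0592/1) log([Cu⁺]ₐₙ/[Cu⁺]꜀ₐₜ) = −(0.0592/1) log(0.000405/0.0208) = −(0.0592/1)(-1.711) = +0.101 V.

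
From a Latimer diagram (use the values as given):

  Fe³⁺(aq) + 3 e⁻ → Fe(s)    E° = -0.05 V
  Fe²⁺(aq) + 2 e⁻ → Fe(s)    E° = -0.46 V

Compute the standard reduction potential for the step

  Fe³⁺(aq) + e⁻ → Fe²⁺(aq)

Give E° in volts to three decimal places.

+0.770 V

Sequential free energies add, so n₃E°₃ = n₁E°₁ + n₂E°₂.
With n₃ = 3, and the known step contributing 2×(-0.46) V, the unknown satisfies 1·E° = 3×(-0.05) − 2×(-0.46) = +0.770.
E° = +0.770 / 1 = +0.770 V.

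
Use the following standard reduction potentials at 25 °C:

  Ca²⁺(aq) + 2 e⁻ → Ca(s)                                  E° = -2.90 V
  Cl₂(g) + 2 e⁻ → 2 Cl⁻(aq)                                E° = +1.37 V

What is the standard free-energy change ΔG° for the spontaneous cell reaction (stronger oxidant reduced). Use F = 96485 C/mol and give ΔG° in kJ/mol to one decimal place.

Cl₂/Cl⁻ (E° = +1.37 V) is the cathode; Ca²⁺/Ca (E° = -2.90 V) is the anode, so E°cell = +4.27 V.
Balancing electrons gives n = 2 (lcm of 2 and 2).
ΔG° = −nFE° = −(2)(96485)(+4.27) = -823,982 J = -824.0 kJ/mol.

-824.0 kJ/mol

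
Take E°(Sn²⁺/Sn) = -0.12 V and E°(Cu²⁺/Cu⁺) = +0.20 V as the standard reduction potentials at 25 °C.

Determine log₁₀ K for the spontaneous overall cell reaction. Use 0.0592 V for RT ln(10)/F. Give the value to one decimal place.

Cathode: Cu²⁺/Cu⁺; anode: Sn²⁺/Sn. E°cell = +0.32 V, n = 2.
log K = nE°cell / 0.0592 = (2)(+0.32) / 0.0592 = 10.8.

10.8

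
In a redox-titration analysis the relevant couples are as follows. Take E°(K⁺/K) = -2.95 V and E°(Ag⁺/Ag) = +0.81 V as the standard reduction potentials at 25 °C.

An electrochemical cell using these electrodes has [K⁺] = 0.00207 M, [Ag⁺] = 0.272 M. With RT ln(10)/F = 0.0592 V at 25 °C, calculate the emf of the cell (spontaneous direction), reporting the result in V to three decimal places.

+3.885 V

Ag⁺/Ag is the cathode (higher E°), K⁺/K the anode: E°cell = +0.81 − (-2.95) = +3.76 V, n = 1.
Overall: Ag⁺(aq) + K(s) → Ag(s) + K⁺(aq)
Q = [K⁺] / ([Ag⁺]); log Q = -2.119.
E = E° − (0.0592/n) log Q = +3.76 − (0.0592/1)(-2.119) = +3.885 V.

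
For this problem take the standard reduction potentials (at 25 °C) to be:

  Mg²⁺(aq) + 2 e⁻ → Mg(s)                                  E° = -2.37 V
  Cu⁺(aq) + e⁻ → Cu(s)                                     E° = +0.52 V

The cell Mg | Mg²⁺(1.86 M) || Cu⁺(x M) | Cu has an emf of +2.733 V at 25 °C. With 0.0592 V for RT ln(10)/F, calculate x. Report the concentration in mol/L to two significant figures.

Cu⁺/Cu is the cathode, Mg²⁺/Mg the anode: E°cell = +2.89 V, n = 2.
Overall reaction: 2 Cu⁺(aq) + Mg(s) → 2 Cu(s) + Mg²⁺(aq); Q = [Mg²⁺]^1/[Cu⁺]^2.
From E = E° − (0.0592/n) log Q: log Q = (E° − E)·n/0.0592 = (+2.89 − (+2.733))·2/0.0592 = 5.3041.
So 2·log[Cu⁺] = 1·log(1.86) − log Q = 0.2695 − (5.3041) = -5.0346; log[Cu⁺] = -5.0346 / 2 = -2.5173; [Cu⁺] = 10^(-2.5173) ≈ 0.0030 M.

0.0030 M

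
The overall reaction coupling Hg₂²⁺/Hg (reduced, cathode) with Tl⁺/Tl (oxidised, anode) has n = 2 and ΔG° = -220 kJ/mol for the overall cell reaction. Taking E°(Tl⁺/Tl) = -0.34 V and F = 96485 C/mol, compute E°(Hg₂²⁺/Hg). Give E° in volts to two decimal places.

E°cell = −ΔG°/(nF) = −(-220×10³)/((2)(96485)) = +1.140 V.
Since Hg₂²⁺/Hg is the cathode and Tl⁺/Tl the anode, E°cell = E°(Hg₂²⁺/Hg) − E°(Tl⁺/Tl).
So E°(Hg₂²⁺/Hg) = E°cell + E°(Tl⁺/Tl) = +1.140 + (-0.34) = +0.80 V.

+0.80 V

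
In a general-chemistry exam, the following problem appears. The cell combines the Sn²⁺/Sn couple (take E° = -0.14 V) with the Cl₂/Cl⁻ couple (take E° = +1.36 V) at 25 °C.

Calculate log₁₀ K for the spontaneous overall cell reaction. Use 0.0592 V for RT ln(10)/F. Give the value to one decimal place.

50.7

Cathode: Cl₂/Cl⁻; anode: Sn²⁺/Sn. E°cell = +1.50 V, n = 2.
log K = nE°cell / 0.0592 = (2)(+1.50) / 0.0592 = 50.7.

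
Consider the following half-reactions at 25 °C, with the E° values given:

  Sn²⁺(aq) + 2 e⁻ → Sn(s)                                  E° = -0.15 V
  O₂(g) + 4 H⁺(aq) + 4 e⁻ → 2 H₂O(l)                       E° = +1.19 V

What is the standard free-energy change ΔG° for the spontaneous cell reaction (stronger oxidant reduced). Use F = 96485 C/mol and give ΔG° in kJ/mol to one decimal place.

-517.2 kJ/mol

O₂/H₂O (E° = +1.19 V) is the cathode; Sn²⁺/Sn (E° = -0.15 V) is the anode, so E°cell = +1.34 V.
Balancing electrons gives n = 4 (lcm of 4 and 2).
ΔG° = −nFE° = −(4)(96485)(+1.34) = -517,160 J = -517.2 kJ/mol.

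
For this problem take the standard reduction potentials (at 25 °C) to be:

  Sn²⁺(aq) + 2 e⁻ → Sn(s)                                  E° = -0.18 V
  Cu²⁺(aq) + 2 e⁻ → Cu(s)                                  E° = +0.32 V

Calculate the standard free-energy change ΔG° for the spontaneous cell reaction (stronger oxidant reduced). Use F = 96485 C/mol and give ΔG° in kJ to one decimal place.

-96.5 kJ

Cu²⁺/Cu (E° = +0.32 V) is the cathode; Sn²⁺/Sn (E° = -0.18 V) is the anode, so E°cell = +0.50 V.
Balancing electrons gives n = 2 (lcm of 2 and 2).
ΔG° = −nFE° = −(2)(96485)(+0.50) = -96,485 J = -96.5 kJ.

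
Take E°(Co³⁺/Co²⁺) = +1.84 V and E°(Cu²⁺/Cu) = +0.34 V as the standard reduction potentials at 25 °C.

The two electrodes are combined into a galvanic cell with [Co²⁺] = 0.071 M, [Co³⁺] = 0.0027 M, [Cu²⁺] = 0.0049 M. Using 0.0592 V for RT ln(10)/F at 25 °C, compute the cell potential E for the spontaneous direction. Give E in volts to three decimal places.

Co³⁺/Co²⁺ is the cathode (higher E°), Cu²⁺/Cu the anode: E°cell = +1.84 − (+0.34) = +1.50 V, n = 2.
Overall: 2 Co³⁺(aq) + Cu(s) → 2 Co²⁺(aq) + Cu²⁺(aq)
Q = [Co²⁺]^2·[Cu²⁺] / ([Co³⁺]^2); log Q = 0.530.
E = E° − (0.0592/n) log Q = +1.50 − (0.0592/2)(0.530) = +1.484 V.

+1.484 V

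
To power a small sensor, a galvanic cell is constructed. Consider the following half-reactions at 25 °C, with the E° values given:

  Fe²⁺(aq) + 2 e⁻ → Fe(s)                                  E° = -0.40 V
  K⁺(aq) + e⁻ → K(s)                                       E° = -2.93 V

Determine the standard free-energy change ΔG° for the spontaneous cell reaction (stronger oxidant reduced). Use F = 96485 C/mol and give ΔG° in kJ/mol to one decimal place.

-488.2 kJ/mol

Fe²⁺/Fe (E° = -0.40 V) is the cathode; K⁺/K (E° = -2.93 V) is the anode, so E°cell = +2.53 V.
Balancing electrons gives n = 2 (lcm of 2 and 1).
ΔG° = −nFE° = −(2)(96485)(+2.53) = -488,214 J = -488.2 kJ/mol.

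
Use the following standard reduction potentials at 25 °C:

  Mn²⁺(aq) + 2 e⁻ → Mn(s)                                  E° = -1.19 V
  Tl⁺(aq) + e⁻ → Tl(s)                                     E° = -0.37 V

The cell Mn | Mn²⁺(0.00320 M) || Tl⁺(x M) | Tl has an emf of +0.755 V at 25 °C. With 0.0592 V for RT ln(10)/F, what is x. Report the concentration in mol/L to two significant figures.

Tl⁺/Tl is the cathode, Mn²⁺/Mn the anode: E°cell = +0.82 V, n = 2.
Overall reaction: 2 Tl⁺(aq) + Mn(s) → 2 Tl(s) + Mn²⁺(aq); Q = [Mn²⁺]^1/[Tl⁺]^2.
From E = E° − (0.0592/n) log Q: log Q = (E° − E)·n/0.0592 = (+0.82 − (+0.755))·2/0.0592 = 2.1959.
So 2·log[Tl⁺] = 1·log(0.0032) − log Q = -2.4949 − (2.1959) = -4.6908; log[Tl⁺] = -4.6908 / 2 = -2.3454; [Tl⁺] = 10^(-2.3454) ≈ 0.0045 M.

0.0045 M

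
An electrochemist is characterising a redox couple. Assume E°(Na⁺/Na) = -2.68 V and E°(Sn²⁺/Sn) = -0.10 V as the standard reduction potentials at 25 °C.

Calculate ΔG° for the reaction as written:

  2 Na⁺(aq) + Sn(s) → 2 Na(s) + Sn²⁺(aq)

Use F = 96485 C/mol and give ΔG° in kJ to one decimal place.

+497.9 kJ

As written, Na⁺/Na is reduced (cathode) and Sn²⁺/Sn is oxidised (anode), so E°cell = (-2.68) − (-0.10) = -2.58 V.
Balancing electrons gives n = 2.
ΔG° = −nFE° = −(2)(96485)(-2.58) = 497,863 J = +497.9 kJ.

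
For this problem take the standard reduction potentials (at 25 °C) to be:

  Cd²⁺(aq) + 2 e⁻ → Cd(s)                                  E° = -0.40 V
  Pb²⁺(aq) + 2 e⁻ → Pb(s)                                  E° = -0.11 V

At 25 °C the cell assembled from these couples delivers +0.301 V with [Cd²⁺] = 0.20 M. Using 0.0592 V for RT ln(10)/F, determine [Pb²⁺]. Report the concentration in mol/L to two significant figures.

0.47 M

Pb²⁺/Pb is the cathode, Cd²⁺/Cd the anode: E°cell = +0.29 V, n = 2.
Overall reaction: Pb²⁺(aq) + Cd(s) → Pb(s) + Cd²⁺(aq); Q = [Cd²⁺]^1/[Pb²⁺]^1.
From E = E° − (0.0592/n) log Q: log Q = (E° − E)·n/0.0592 = (+0.29 − (+0.301))·2/0.0592 = -0.3716.
So 1·log[Pb²⁺] = 1·log(0.2) − log Q = -0.6990 − (-0.3716) = -0.3274; [Pb²⁺] = 10^(-0.3274) ≈ 0.47 M.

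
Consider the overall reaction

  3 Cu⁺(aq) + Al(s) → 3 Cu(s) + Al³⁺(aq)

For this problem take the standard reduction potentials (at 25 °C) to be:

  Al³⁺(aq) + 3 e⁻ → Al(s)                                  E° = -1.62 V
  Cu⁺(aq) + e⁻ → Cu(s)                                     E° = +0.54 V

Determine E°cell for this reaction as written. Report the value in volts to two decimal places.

The Cu⁺/Cu couple has the higher reduction potential, so it is the cathode; Al³⁺/Al is oxidised at the anode.
E°cell = E°(cathode) − E°(anode) = (+0.54) − (-1.62) = +2.16 V.

+2.16 V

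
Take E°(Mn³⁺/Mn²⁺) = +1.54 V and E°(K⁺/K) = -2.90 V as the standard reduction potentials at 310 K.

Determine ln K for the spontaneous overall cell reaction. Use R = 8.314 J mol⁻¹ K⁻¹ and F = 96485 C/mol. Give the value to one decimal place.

Cathode: Mn³⁺/Mn²⁺; anode: K⁺/K. E°cell = (+1.54) − (-2.90) = +4.44 V, with n = 1.
ΔG° = −nFE° = −RT ln K, so ln K = nFE°/(RT) = (1)(96485)(+4.44) / ((8.314)(310)) = 166.215.

166.2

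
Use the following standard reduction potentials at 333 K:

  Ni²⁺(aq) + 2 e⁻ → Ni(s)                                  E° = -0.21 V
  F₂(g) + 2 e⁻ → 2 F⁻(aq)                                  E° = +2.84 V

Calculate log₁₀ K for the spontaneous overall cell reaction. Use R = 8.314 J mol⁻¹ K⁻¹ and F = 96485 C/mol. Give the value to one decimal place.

Cathode: F₂/F⁻; anode: Ni²⁺/Ni. E°cell = (+2.84) − (-0.21) = +3.05 V, with n = 2.
ΔG° = −nFE° = −RT ln K, so ln K = nFE°/(RT) = (2)(96485)(+3.05) / ((8.314)(333)) = 212.586.
log₁₀ K = 212.586 / ln 10 = 92.3.

92.3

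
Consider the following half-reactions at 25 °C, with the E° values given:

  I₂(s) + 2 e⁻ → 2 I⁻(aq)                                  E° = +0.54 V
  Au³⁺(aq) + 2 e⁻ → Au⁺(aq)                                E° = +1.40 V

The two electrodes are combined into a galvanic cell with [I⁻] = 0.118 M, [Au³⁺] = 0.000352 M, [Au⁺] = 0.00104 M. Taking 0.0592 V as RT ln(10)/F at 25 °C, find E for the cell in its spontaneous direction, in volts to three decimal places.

Au³⁺/Au⁺ is the cathode (higher E°), I₂/I⁻ the anode: E°cell = +1.40 − (+0.54) = +0.86 V, n = 2.
Overall: Au³⁺(aq) + 2 I⁻(aq) → Au⁺(aq) + I₂(s)
Q = [Au⁺] / ([Au³⁺]·[I⁻]^2); log Q = 2.327.
E = E° − (0.0592/n) log Q = +0.86 − (0.0592/2)(2.327) = +0.791 V.

+0.791 V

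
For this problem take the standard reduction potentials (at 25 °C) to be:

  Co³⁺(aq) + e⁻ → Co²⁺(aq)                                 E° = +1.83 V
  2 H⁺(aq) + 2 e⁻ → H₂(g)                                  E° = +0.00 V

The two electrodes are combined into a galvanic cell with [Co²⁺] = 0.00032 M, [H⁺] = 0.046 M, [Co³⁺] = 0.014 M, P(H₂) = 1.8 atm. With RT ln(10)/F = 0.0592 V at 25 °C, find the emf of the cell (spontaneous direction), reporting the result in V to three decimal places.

Co³⁺/Co²⁺ is the cathode (higher E°), H⁺/H₂ the anode: E°cell = +1.83 − (+0.00) = +1.83 V, n = 2.
Overall: 2 Co³⁺(aq) + H₂(g) → 2 Co²⁺(aq) + 2 H⁺(aq)
Q = [Co²⁺]^2·[H⁺]^2 / ([Co³⁺]^2·P(H₂)); log Q = -6.212.
E = E° − (0.0592/n) log Q = +1.83 − (0.0592/2)(-6.212) = +2.014 V.

+2.014 V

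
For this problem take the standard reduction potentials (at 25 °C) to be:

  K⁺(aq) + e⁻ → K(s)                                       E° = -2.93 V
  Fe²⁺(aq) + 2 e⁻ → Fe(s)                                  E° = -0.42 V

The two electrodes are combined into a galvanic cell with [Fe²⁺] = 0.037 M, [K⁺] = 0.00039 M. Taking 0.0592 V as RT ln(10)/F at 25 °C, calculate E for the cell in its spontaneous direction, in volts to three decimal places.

Fe²⁺/Fe is the cathode (higher E°), K⁺/K the anode: E°cell = -0.42 − (-2.93) = +2.51 V, n = 2.
Overall: Fe²⁺(aq) + 2 K(s) → Fe(s) + 2 K⁺(aq)
Q = [K⁺]^2 / ([Fe²⁺]); log Q = -5.386.
E = E° − (0.0592/n) log Q = +2.51 − (0.0592/2)(-5.386) = +2.669 V.

+2.669 V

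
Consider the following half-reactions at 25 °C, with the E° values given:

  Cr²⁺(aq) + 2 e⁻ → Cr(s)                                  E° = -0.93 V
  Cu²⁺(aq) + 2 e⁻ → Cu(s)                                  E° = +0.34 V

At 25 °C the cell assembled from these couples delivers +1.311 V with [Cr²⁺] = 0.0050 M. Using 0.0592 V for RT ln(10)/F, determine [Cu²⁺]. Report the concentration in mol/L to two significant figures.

0.12 M

Cu²⁺/Cu is the cathode, Cr²⁺/Cr the anode: E°cell = +1.27 V, n = 2.
Overall reaction: Cu²⁺(aq) + Cr(s) → Cu(s) + Cr²⁺(aq); Q = [Cr²⁺]^1/[Cu²⁺]^1.
From E = E° − (0.0592/n) log Q: log Q = (E° − E)·n/0.0592 = (+1.27 − (+1.311))·2/0.0592 = -1.3851.
So 1·log[Cu²⁺] = 1·log(0.005) − log Q = -2.3010 − (-1.3851) = -0.9159; [Cu²⁺] = 10^(-0.9159) ≈ 0.12 M.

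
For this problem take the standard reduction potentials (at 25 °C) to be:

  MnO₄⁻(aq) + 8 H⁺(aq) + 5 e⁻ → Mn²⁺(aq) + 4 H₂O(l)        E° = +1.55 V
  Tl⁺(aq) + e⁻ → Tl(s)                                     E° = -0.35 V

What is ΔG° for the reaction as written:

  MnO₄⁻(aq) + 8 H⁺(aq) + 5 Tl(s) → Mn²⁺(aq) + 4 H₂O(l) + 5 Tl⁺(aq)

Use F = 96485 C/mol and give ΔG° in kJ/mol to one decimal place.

As written, MnO₄⁻/Mn²⁺ is reduced (cathode) and Tl⁺/Tl is oxidised (anode), so E°cell = (+1.55) − (-0.35) = +1.90 V.
Balancing electrons gives n = 5.
ΔG° = −nFE° = −(5)(96485)(+1.90) = -916,608 J = -916.6 kJ/mol.

-916.6 kJ/mol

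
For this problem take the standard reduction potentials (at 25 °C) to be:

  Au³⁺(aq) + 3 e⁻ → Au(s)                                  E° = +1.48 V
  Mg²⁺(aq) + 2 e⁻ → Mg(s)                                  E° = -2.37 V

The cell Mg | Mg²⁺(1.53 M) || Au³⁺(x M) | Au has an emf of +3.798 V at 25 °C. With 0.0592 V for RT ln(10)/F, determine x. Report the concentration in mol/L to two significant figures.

Au³⁺/Au is the cathode, Mg²⁺/Mg the anode: E°cell = +3.85 V, n = 6.
Overall reaction: 2 Au³⁺(aq) + 3 Mg(s) → 2 Au(s) + 3 Mg²⁺(aq); Q = [Mg²⁺]^3/[Au³⁺]^2.
From E = E° − (0.0592/n) log Q: log Q = (E° − E)·n/0.0592 = (+3.85 − (+3.798))·6/0.0592 = 5.2703.
So 2·log[Au³⁺] = 3·log(1.53) − log Q = 0.5541 − (5.2703) = -4.7162; log[Au³⁺] = -4.7162 / 2 = -2.3581; [Au³⁺] = 10^(-2.3581) ≈ 0.0044 M.

0.0044 M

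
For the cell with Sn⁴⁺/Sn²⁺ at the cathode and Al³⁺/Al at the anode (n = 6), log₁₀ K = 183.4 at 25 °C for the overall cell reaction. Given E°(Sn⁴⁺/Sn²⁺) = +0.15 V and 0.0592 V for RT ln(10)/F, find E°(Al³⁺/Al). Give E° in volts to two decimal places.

-1.66 V

E°cell = (0.0592/n)·log K = (0.0592/6)(183.4) = +1.810 V.
Since Sn⁴⁺/Sn²⁺ is the cathode and Al³⁺/Al the anode, E°cell = E°(Sn⁴⁺/Sn²⁺) − E°(Al³⁺/Al).
So E°(Al³⁺/Al) = E°(Sn⁴⁺/Sn²⁺) − E°cell = (+0.15) − (+1.810) = -1.66 V.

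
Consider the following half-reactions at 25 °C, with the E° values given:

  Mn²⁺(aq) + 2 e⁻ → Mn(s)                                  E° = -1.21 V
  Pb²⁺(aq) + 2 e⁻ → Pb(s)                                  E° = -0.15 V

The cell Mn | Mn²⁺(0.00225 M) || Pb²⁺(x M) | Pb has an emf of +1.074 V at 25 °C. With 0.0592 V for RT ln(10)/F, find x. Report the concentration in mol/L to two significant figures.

0.0067 M

Pb²⁺/Pb is the cathode, Mn²⁺/Mn the anode: E°cell = +1.06 V, n = 2.
Overall reaction: Pb²⁺(aq) + Mn(s) → Pb(s) + Mn²⁺(aq); Q = [Mn²⁺]^1/[Pb²⁺]^1.
From E = E° − (0.0592/n) log Q: log Q = (E° − E)·n/0.0592 = (+1.06 − (+1.074))·2/0.0592 = -0.4730.
So 1·log[Pb²⁺] = 1·log(0.00225) − log Q = -2.6478 − (-0.4730) = -2.1748; [Pb²⁺] = 10^(-2.1748) ≈ 0.0067 M.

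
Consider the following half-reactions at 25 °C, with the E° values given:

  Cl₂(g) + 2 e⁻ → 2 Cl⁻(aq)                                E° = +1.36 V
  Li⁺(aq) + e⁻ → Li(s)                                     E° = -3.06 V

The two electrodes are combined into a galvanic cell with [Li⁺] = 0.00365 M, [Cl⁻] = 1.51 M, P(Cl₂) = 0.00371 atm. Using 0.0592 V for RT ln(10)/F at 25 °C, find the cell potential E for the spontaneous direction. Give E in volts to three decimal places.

+4.482 V

Cl₂/Cl⁻ is the cathode (higher E°), Li⁺/Li the anode: E°cell = +1.36 − (-3.06) = +4.42 V, n = 2.
Overall: Cl₂(g) + 2 Li(s) → 2 Cl⁻(aq) + 2 Li⁺(aq)
Q = [Cl⁻]^2·[Li⁺]^2 / (P(Cl₂)); log Q = -2.087.
E = E° − (0.0592/n) log Q = +4.42 − (0.0592/2)(-2.087) = +4.482 V.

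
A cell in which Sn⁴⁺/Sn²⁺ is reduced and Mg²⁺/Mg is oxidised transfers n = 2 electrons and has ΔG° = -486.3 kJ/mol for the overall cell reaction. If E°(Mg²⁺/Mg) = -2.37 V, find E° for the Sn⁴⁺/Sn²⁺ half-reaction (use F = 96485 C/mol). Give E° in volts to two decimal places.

+0.15 V

E°cell = −ΔG°/(nF) = −(-486.3×10³)/((2)(96485)) = +2.520 V.
Since Sn⁴⁺/Sn²⁺ is the cathode and Mg²⁺/Mg the anode, E°cell = E°(Sn⁴⁺/Sn²⁺) − E°(Mg²⁺/Mg).
So E°(Sn⁴⁺/Sn²⁺) = E°cell + E°(Mg²⁺/Mg) = +2.520 + (-2.37) = +0.15 V.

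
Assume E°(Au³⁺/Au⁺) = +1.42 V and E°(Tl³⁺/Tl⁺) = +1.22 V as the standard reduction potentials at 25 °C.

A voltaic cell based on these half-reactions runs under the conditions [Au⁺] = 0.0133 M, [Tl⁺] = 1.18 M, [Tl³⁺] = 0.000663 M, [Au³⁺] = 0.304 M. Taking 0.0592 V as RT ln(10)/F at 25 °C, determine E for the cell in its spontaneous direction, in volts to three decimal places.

Au³⁺/Au⁺ is the cathode (higher E°), Tl³⁺/Tl⁺ the anode: E°cell = +1.42 − (+1.22) = +0.20 V, n = 2.
Overall: Au³⁺(aq) + Tl⁺(aq) → Au⁺(aq) + Tl³⁺(aq)
Q = [Au⁺]·[Tl³⁺] / ([Au³⁺]·[Tl⁺]); log Q = -4.609.
E = E° − (0.0592/n) log Q = +0.20 − (0.0592/2)(-4.609) = +0.336 V.

+0.336 V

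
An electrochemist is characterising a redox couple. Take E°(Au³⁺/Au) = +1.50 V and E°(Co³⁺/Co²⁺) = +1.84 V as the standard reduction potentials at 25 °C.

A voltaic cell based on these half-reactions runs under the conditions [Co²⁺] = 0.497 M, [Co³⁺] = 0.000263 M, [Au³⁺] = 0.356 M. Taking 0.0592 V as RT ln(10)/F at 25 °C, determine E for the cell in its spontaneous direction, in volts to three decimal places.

Co³⁺/Co²⁺ is the cathode (higher E°), Au³⁺/Au the anode: E°cell = +1.84 − (+1.50) = +0.34 V, n = 3.
Overall: 3 Co³⁺(aq) + Au(s) → 3 Co²⁺(aq) + Au³⁺(aq)
Q = [Co²⁺]^3·[Au³⁺] / ([Co³⁺]^3); log Q = 9.381.
E = E° − (0.0592/n) log Q = +0.34 − (0.0592/3)(9.381) = +0.155 V.

+0.155 V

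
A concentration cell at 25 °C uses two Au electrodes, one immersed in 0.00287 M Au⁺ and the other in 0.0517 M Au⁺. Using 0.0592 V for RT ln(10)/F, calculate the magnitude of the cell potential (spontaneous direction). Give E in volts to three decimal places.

For a concentration cell E°cell = 0. The 0.0517 M side is the cathode (reduction is favoured where [Au⁺] is higher).
With n = 1, E = −(0.0592/1) log([Au⁺]ₐₙ/[Au⁺]꜀ₐₜ) = −(0.0592/1) log(0.00287/0.0517) = −(0.0592/1)(-1.256) = +0.074 V.

+0.074 V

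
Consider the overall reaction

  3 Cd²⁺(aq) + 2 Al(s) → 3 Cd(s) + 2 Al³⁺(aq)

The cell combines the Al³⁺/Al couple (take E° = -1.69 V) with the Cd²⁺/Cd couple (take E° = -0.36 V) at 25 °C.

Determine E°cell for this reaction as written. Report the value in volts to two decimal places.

+1.33 V

The Cd²⁺/Cd couple has the higher reduction potential, so it is the cathode; Al³⁺/Al is oxidised at the anode.
E°cell = E°(cathode) − E°(anode) = (-0.36) − (-1.69) = +1.33 V.
Since E°cell > 0, the reaction is spontaneous under standard conditions.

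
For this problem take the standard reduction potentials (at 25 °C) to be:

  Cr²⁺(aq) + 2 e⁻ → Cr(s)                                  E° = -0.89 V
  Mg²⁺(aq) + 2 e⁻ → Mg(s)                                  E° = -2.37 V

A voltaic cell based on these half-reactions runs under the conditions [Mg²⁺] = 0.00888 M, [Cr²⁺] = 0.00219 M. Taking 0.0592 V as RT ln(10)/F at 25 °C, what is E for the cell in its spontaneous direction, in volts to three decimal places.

+1.462 V

Cr²⁺/Cr is the cathode (higher E°), Mg²⁺/Mg the anode: E°cell = -0.89 − (-2.37) = +1.48 V, n = 2.
Overall: Cr²⁺(aq) + Mg(s) → Cr(s) + Mg²⁺(aq)
Q = [Mg²⁺] / ([Cr²⁺]); log Q = 0.608.
E = E° − (0.0592/n) log Q = +1.48 − (0.0592/2)(0.608) = +1.462 V.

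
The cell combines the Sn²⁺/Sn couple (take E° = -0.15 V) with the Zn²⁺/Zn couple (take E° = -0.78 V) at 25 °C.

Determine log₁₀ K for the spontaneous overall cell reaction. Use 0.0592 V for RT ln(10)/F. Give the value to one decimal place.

Cathode: Sn²⁺/Sn; anode: Zn²⁺/Zn. E°cell = +0.63 V, n = 2.
log K = nE°cell / 0.0592 = (2)(+0.63) / 0.0592 = 21.3.

21.3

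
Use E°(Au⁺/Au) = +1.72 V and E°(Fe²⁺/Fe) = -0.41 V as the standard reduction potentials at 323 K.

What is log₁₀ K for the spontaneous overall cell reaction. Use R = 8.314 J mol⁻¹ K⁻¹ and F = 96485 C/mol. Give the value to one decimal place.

Cathode: Au⁺/Au; anode: Fe²⁺/Fe. E°cell = (+1.72) − (-0.41) = +2.13 V, with n = 2.
ΔG° = −nFE° = −RT ln K, so ln K = nFE°/(RT) = (2)(96485)(+2.13) / ((8.314)(323)) = 153.058.
log₁₀ K = 153.058 / ln 10 = 66.5.

66.5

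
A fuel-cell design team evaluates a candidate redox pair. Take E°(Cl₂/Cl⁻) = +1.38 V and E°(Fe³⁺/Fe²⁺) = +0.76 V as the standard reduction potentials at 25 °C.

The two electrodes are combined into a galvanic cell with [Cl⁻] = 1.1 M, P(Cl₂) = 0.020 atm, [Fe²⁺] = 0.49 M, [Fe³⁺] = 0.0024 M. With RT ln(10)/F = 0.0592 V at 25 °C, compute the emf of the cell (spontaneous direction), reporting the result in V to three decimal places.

+0.704 V

Cl₂/Cl⁻ is the cathode (higher E°), Fe³⁺/Fe²⁺ the anode: E°cell = +1.38 − (+0.76) = +0.62 V, n = 2.
Overall: Cl₂(g) + 2 Fe²⁺(aq) → 2 Cl⁻(aq) + 2 Fe³⁺(aq)
Q = [Cl⁻]^2·[Fe³⁺]^2 / (P(Cl₂)·[Fe²⁺]^2); log Q = -2.838.
E = E° − (0.0592/n) log Q = +0.62 − (0.0592/2)(-2.838) = +0.704 V.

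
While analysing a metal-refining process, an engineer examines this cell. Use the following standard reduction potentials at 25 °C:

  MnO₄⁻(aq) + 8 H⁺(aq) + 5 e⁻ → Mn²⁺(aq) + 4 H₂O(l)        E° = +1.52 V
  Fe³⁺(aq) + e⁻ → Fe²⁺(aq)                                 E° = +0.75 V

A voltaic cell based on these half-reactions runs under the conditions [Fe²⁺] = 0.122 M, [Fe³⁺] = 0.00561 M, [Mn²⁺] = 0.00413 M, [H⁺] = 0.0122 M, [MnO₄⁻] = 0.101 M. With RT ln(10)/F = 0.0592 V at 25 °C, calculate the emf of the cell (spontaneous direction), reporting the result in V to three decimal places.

+0.684 V

MnO₄⁻/Mn²⁺ is the cathode (higher E°), Fe³⁺/Fe²⁺ the anode: E°cell = +1.52 − (+0.75) = +0.77 V, n = 5.
Overall: MnO₄⁻(aq) + 8 H⁺(aq) + 5 Fe²⁺(aq) → Mn²⁺(aq) + 4 H₂O(l) + 5 Fe³⁺(aq)
Q = [Mn²⁺]·[Fe³⁺]^5 / ([MnO₄⁻]·[H⁺]^8·[Fe²⁺]^5); log Q = 7.234.
E = E° − (0.0592/n) log Q = +0.77 − (0.0592/5)(7.234) = +0.684 V.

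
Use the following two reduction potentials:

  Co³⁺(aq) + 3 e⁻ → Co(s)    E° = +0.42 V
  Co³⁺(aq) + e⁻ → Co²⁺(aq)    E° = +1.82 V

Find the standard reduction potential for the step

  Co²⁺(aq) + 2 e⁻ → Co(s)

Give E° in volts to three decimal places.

Sequential free energies add, so n₃E°₃ = n₁E°₁ + n₂E°₂.
With n₃ = 3, and the known step contributing 1×(+1.82) V, the unknown satisfies 2·E° = 3×(+0.42) − 1×(+1.82) = -0.560.
E° = -0.560 / 2 = -0.280 V.

-0.280 V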